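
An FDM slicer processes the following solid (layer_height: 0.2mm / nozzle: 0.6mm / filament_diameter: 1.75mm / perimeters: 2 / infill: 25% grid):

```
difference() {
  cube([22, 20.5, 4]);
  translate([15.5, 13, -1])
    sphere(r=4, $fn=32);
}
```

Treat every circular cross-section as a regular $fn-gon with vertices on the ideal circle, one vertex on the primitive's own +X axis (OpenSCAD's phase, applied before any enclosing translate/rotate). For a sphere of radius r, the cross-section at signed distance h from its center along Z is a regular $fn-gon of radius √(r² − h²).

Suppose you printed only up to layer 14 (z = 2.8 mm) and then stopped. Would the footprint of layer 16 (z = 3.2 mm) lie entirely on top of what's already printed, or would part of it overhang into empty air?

part overhangs

Compare the two slices. At z = 2.8: the cube is present — its section is the full 22×20.5 rectangle (area 451.00 mm²); the r=4 sphere at (15.5, 13) contributes a regular 32-gon of circumradius √(4²−3.8²) = 1.249 (area = (32/2)·1.249²·sin(360°/32) = 4.87 mm²); Subtracting the remaining from the first: starting from the 22×20.5 cube (451.00 mm²), the r=4 sphere at (15.5, 13) lies wholly inside it (removes its full 4.87 mm² and its 7.84 mm outline becomes a hole wall) — area = 446.13 mm². At z = 3.2: the cube is present — its section is the full 22×20.5 rectangle (area 451.00 mm²); the sphere at (15.5, 13) does not reach this height (|z−center|=4.200 > r=4); After the difference (first − rest): none of the subtracted shapes is present at this height, so the 22×20.5 cube is unchanged — area = 451.00 mm². Checking containment: at z = 3.2 the cross-section extends beyond the z = 2.8 cross-section by about 4.87 mm².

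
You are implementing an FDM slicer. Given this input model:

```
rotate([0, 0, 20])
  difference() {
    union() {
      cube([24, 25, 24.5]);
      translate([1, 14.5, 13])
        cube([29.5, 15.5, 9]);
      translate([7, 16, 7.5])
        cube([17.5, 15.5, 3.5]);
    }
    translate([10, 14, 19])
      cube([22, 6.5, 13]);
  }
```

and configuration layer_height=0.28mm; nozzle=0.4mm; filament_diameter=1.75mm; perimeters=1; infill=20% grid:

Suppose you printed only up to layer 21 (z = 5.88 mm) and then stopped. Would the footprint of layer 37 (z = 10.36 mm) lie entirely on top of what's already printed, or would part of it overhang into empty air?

Compare the two slices. At z = 5.88: the cube is present — its section is the full 24×25 rectangle (area 600.00 mm²); the cube at (1, 14.5) is absent (z outside [13, 22]); the cube at (7, 16) is absent (z outside [7.5, 11]); Merging all regions: only the 24×25 cube is present, so the union is just that shape — area = 600.00 mm²; the cube at (10, 14) is absent (z outside [19, 32]); After the difference (first − rest): none of the subtracted shapes is present at this height, so the result so far is unchanged — area = 600.00 mm²; (whole slice rotated 20° about Z — lengths, areas and connectivity unchanged). At z = 10.36: the 24×25 cube contributes its full rectangle (area 600.00 mm²); the cube at (1, 14.5) is absent (z outside [13, 22]); the 17.5×15.5 cube at (7, 16) contributes its full rectangle (area 271.25 mm²); Merging all regions: the regions partially overlap — summed areas 871.25 mm² minus the doubly-counted overlap 153.00 mm² gives 718.25 mm² — area = 718.25 mm²; the cube at (10, 14) does not reach this height (z outside [19, 32]); After the difference (first − rest): none of the subtracted shapes is present at this height, so that combined region is unchanged — area = 718.25 mm²; (rotated 20° about Z; rotation is an isometry so areas/perimeters/island counts are preserved). Checking containment: at z = 10.36 the cross-section extends beyond the z = 5.88 cross-section by about 118.25 mm².

part overhangs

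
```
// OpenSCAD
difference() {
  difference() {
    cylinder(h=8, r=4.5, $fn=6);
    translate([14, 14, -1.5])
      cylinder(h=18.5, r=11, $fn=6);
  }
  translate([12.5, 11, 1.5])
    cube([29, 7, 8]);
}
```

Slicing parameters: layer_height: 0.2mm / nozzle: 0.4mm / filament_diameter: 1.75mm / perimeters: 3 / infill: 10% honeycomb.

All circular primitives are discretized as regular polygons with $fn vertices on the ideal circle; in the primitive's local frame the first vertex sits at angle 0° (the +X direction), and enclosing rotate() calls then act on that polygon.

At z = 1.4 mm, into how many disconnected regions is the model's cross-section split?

1

At z = 1.4 mm: the r=4.5 cylinder gives a regular 6-gon of circumradius 4.5 (constant along its height); the r=11 cylinder at (14, 14) contributes a regular 6-gon of circumradius 11; After the difference (first − rest): starting from the r=4.5 cylinder, the r=11 cylinder at (14, 14) misses the remaining region (no effect) — 1 connected region; the cube at (12.5, 11) is absent (z outside [1.5, 9.5]); Taking the first minus the rest: none of the subtracted shapes is present at this height, so the result so far is unchanged — 1 connected region. The result has 1 disconnected region.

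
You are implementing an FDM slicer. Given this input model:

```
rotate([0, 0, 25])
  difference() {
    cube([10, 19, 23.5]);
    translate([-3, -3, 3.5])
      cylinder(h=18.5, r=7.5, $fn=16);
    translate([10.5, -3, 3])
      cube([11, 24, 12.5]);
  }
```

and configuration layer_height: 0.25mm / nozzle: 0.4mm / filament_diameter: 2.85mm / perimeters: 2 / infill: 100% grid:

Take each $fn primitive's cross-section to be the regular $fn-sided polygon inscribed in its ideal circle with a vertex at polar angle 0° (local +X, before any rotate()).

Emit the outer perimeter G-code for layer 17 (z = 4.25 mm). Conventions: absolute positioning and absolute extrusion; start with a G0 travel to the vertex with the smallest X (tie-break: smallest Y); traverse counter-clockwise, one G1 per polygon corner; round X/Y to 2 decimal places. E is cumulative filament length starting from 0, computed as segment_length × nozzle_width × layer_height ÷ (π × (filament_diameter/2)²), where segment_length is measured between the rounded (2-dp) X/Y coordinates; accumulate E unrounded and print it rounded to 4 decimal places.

At z = 4.25 mm: the 10×19 cube contributes its full rectangle; the r=7.5 cylinder at (-3, -3) contributes a regular 16-gon of circumradius 7.5; the cube at (10.5, -3) (footprint 11×24) is included at this height; After the difference (first − rest): starting from the 10×19 cube, the r=7.5 cylinder at (-3, -3) partially overlaps it — only the 8.85 mm² overlap (of its 172.21 mm²) is removed, clipping the outline; the 11×24 cube at (10.5, -3) misses the remaining region (no effect) — 1 connected region; (whole slice rotated 25° about Z — lengths, areas and connectivity unchanged). The outline is a single polygon with 6 vertices. Extrusion per mm of travel: 0.4 × 0.25 / (π × 1.425²) = 0.015675. Accumulating E over each segment gives final E = 0.8756.

G0 X-8.03 Y17.22 Z4.25
G1 X-1.62 Y3.48 E0.2377
G1 X1.11 Y3.06 E0.2810
G1 X3.48 Y1.62 E0.3244
G1 X9.06 Y4.23 E0.4210
G1 X1.03 Y21.45 E0.7188
G1 X-8.03 Y17.22 E0.8756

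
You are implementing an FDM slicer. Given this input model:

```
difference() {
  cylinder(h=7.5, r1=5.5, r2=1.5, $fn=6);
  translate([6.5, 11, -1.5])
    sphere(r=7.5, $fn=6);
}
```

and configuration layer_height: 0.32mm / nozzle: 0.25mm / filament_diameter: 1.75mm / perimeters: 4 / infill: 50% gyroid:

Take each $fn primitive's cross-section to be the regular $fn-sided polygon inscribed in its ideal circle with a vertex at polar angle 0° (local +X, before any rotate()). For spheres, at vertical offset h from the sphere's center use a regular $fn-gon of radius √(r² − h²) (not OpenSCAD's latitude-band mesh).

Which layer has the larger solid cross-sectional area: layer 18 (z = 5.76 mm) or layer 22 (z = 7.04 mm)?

Layer 18 (z = 5.76): the cone: at t=0.768 of its height the radius interpolates to r₁+(r₂−r₁)t = 2.428, giving a regular 6-gon of that circumradius (area = (6/2)·2.428²·sin(360°/6) = 15.32 mm²); the r=7.5 sphere at (6.5, 11) contributes a regular 6-gon of circumradius √(7.5²−7.26²) = 1.882 (area = (6/2)·1.882²·sin(360°/6) = 9.20 mm²); Taking the first minus the rest: starting from the cone (15.32 mm²), the r=7.5 sphere at (6.5, 11) misses the remaining region (no effect) — area = 15.32 mm². So its area = 15.32 mm². Layer 22 (z = 7.04): the cone contributes a regular 6-gon of circumradius 1.745 (interpolated between r1=5.5 and r2=1.5 at t=0.939) (area = (6/2)·1.745²·sin(360°/6) = 7.91 mm²); the sphere at (6.5, 11) is not intersected at this z (|z−center|=8.540 > r=7.5); Subtracting the remaining from the first: none of the subtracted shapes is present at this height, so the cone is unchanged — area = 7.91 mm². So its area = 7.91 mm². Layer 18 is larger (15.32 vs 7.91 mm²).

layer 18 (z = 5.76 mm)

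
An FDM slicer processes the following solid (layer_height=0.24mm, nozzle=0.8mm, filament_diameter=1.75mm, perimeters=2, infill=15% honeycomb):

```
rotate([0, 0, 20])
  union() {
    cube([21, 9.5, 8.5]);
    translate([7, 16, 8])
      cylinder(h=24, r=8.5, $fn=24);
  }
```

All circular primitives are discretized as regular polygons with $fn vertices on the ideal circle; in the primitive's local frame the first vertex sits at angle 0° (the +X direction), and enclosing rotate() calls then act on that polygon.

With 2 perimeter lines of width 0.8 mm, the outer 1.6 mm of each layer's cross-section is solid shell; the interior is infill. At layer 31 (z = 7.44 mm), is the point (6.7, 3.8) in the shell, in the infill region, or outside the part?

At z = 7.44 mm: the cube is present — its section is the full 21×9.5 rectangle; the cylinder at (7, 16) is not intersected at this z (z outside [8, 32]); Taking the union: only the 21×9.5 cube is present, so the union is just that shape — 1 connected region; (whole slice rotated 20° about Z — lengths, areas and connectivity unchanged). Overall, the cross-section is a single solid region. Undo the 20° rotation: the query point maps to (7.596, 1.279) in the un-rotated model frame. The nearest boundary edge runs (0.00, 0.00)→(21.00, 0.00); distance from the point to it = 1.28 mm. The point is inside the cross-section, 1.28 mm from the nearest boundary — within the 1.6 mm shell band (2 × 0.8).

shell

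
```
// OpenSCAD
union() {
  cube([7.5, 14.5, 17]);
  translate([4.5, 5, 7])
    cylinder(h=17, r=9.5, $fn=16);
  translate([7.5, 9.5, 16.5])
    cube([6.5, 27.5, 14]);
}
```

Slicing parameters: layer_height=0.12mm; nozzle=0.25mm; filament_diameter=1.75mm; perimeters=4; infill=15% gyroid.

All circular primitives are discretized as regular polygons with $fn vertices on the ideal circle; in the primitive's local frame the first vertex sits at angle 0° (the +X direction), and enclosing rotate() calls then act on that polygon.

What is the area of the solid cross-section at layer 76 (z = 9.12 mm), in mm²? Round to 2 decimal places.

At z = 9.12 mm: the cube (footprint 7.5×14.5) is included at this height (area 108.75 mm²); the r=9.5 cylinder at (4.5, 5) contributes a regular 16-gon of circumradius 9.5 (area = (16/2)·9.500²·sin(360°/16) = 276.30 mm²); the cube at (7.5, 9.5) is not intersected at this z (z outside [16.5, 30.5]); Merging all regions: the regions partially overlap — summed areas 385.05 mm² minus the doubly-counted overlap 105.67 mm² gives 279.38 mm² — area = 279.38 mm². Overall, the cross-section is a single solid region. Net area = 279.38 mm².

279.38 mm²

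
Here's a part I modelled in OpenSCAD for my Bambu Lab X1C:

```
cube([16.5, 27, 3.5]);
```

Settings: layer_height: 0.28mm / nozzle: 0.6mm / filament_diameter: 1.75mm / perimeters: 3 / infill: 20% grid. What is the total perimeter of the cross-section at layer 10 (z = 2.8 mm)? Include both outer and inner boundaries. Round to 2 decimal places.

87.00 mm

At z = 2.8 mm: the cube (footprint 16.5×27) is included at this height (perimeter 87.00 mm). Overall, the cross-section is a single solid region. Total boundary length (outer) = 87.00 mm.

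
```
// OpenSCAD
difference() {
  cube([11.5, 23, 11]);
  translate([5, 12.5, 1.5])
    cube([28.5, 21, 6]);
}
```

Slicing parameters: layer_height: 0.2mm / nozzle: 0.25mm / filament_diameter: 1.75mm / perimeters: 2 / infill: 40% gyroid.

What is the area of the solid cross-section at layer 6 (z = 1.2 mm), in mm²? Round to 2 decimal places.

At z = 1.2 mm: the 11.5×23 cube contributes its full rectangle (area 264.50 mm²); the cube at (5, 12.5) is not intersected at this z (z outside [1.5, 7.5]); Taking the first minus the rest: none of the subtracted shapes is present at this height, so the 11.5×23 cube is unchanged — area = 264.50 mm². Overall, the cross-section is a single solid region. Net area = 264.50 mm².

264.50 mm²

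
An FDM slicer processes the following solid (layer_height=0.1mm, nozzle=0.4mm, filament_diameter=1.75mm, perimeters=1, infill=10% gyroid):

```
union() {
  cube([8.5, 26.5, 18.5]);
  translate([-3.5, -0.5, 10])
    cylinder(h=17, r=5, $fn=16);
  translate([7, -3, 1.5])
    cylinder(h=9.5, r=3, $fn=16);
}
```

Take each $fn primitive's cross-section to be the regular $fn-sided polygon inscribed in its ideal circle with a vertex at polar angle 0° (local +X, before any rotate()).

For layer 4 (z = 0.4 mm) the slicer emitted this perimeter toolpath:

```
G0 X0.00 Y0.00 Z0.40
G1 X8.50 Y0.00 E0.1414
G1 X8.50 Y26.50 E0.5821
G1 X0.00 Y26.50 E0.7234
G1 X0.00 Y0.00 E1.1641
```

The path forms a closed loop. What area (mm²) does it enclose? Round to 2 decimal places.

Apply the shoelace formula to the sequence of (X, Y) vertices; enclosed area = 225.25 mm².

225.25 mm²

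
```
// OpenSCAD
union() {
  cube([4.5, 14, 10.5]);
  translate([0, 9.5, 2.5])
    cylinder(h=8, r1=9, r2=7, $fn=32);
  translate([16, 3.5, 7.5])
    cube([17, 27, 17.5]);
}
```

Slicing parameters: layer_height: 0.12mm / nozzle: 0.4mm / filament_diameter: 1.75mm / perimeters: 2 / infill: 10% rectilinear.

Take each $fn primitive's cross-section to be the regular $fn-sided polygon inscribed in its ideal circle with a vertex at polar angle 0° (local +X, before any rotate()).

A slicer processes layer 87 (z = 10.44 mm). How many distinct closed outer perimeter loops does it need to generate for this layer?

At z = 10.44 mm: the cube (footprint 4.5×14) is included at this height; the cone at (0, 9.5) (r1=9→r2=7) has section circumradius 7.015 here — a regular 32-gon; the cube at (16, 3.5) (footprint 17×27) is included at this height; Taking the union: the regions partially overlap (shared area 49.38 mm²), so overlapping operands fuse into one piece — 2 connected regions. The result has 2 disconnected regions.

2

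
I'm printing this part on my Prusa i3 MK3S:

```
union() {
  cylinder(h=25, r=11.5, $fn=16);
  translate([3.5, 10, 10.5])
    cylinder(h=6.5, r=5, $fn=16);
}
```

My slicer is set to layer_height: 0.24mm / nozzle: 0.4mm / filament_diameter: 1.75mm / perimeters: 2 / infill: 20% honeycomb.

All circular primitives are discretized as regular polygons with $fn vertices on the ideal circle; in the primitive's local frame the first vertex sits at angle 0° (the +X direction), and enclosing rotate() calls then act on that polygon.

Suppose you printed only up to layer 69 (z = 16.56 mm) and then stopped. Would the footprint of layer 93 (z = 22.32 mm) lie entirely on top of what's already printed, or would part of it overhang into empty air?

Compare the two slices. At z = 16.56: the r=11.5 cylinder gives a regular 16-gon of circumradius 11.5 (constant along its height) (area = (16/2)·11.500²·sin(360°/16) = 404.88 mm²); the cylinder at (3.5, 10): section is a regular 16-gon, circumradius r=5 (area = (16/2)·5.000²·sin(360°/16) = 76.54 mm²); Taking the union: the regions partially overlap — summed areas 481.42 mm² minus the doubly-counted overlap 42.16 mm² gives 439.26 mm² — area = 439.26 mm². At z = 22.32: the cylinder: section is a regular 16-gon, circumradius r=11.5 (area = (16/2)·11.500²·sin(360°/16) = 404.88 mm²); the cylinder at (3.5, 10) is not intersected at this z (z outside [10.5, 17]); Merging all regions: only the r=11.5 cylinder is present, so the union is just that shape — area = 404.88 mm². Checking containment: the cross-section at z = 22.32 is a subset of the cross-section at z = 16.56.

entirely on top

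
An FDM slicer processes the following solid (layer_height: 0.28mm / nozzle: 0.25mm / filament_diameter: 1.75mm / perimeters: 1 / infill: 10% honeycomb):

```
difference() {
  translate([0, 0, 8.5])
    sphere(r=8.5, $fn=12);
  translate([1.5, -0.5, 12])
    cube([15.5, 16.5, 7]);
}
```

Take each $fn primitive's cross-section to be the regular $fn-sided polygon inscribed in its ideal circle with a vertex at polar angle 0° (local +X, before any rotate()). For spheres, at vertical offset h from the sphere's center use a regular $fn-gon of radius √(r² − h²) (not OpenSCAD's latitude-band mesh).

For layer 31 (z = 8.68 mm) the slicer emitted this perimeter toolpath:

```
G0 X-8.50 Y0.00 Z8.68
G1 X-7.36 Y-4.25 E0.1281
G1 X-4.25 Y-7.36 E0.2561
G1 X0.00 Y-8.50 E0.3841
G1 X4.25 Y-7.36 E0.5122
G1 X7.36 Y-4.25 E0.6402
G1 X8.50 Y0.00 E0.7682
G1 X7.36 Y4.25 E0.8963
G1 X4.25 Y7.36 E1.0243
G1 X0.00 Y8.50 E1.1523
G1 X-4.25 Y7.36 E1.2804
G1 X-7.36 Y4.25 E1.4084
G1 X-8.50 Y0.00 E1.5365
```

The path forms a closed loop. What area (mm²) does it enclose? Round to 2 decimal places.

Apply the shoelace formula to the sequence of (X, Y) vertices; enclosed area = 216.71 mm².

216.71 mm²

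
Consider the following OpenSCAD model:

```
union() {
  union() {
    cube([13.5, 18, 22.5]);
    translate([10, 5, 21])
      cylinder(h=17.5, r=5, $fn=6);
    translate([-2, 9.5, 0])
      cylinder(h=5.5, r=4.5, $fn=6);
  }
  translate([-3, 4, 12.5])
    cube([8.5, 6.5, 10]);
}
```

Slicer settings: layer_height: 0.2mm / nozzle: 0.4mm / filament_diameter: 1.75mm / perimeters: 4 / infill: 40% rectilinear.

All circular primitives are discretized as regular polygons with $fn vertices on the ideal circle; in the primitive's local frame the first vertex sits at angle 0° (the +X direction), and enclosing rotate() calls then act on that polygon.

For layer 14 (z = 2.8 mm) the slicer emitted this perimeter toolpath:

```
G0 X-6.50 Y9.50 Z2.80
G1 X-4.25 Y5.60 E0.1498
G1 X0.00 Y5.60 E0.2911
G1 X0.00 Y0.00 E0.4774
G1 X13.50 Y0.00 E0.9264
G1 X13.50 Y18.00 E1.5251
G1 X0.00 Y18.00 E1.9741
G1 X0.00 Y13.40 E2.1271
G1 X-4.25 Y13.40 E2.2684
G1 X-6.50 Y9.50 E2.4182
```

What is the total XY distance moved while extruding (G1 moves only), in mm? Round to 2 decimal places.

72.70 mm

Sum the Euclidean lengths of each G1 segment: total = 72.70 mm.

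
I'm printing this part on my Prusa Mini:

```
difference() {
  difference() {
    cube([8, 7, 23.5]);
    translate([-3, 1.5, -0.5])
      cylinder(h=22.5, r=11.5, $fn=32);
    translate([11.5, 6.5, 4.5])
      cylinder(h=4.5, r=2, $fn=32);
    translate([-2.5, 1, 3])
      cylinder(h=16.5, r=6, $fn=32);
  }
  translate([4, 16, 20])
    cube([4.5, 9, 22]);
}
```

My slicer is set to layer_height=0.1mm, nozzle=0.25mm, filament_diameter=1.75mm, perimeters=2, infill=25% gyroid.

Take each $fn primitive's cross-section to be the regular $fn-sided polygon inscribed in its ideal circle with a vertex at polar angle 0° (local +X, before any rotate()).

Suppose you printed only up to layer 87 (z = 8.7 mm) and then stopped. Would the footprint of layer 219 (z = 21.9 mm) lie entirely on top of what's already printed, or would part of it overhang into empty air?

entirely on top

Compare the two slices. At z = 8.7: the cube (footprint 8×7) is included at this height (area 56.00 mm²); the r=11.5 cylinder at (-3, 1.5) gives a regular 32-gon of circumradius 11.5 (constant along its height) (area = (32/2)·11.500²·sin(360°/32) = 412.81 mm²); the r=2 cylinder at (11.5, 6.5) contributes a regular 32-gon of circumradius 2 (area = (32/2)·2.000²·sin(360°/32) = 12.49 mm²); the r=6 cylinder at (-2.5, 1) contributes a regular 32-gon of circumradius 6 (area = (32/2)·6.000²·sin(360°/32) = 112.37 mm²); Subtracting the remaining from the first: starting from the 8×7 cube (56.00 mm²), the r=11.5 cylinder at (-3, 1.5) partially overlaps it — only the 55.03 mm² overlap (of its 412.81 mm²) is removed, clipping the outline; the r=2 cylinder at (11.5, 6.5) misses the remaining region (no effect); the r=6 cylinder at (-2.5, 1) misses the remaining region (no effect) — area = 0.97 mm²; the cube at (4, 16) does not reach this height (z outside [20, 42]); After the difference (first − rest): none of the subtracted shapes is present at this height, so the result so far is unchanged — area = 0.97 mm². At z = 21.9: the cube is present — its section is the full 8×7 rectangle (area 56.00 mm²); the cylinder at (-3, 1.5): section is a regular 32-gon, circumradius r=11.5 (area = (32/2)·11.500²·sin(360°/32) = 412.81 mm²); the cylinder at (11.5, 6.5) is not intersected at this z (z outside [4.5, 9]); the cylinder at (-2.5, 1) is absent (z outside [3, 19.5]); Taking the first minus the rest: starting from the 8×7 cube (56.00 mm²), the r=11.5 cylinder at (-3, 1.5) partially overlaps it — only the 55.03 mm² overlap (of its 412.81 mm²) is removed, clipping the outline — area = 0.97 mm²; the cube at (4, 16) is present — its section is the full 4.5×9 rectangle (area 40.50 mm²); Taking the first minus the rest: starting from that combined region (0.97 mm²), the 4.5×9 cube at (4, 16) misses the remaining region (no effect) — area = 0.97 mm². Checking containment: the cross-section at z = 21.9 is a subset of the cross-section at z = 8.7.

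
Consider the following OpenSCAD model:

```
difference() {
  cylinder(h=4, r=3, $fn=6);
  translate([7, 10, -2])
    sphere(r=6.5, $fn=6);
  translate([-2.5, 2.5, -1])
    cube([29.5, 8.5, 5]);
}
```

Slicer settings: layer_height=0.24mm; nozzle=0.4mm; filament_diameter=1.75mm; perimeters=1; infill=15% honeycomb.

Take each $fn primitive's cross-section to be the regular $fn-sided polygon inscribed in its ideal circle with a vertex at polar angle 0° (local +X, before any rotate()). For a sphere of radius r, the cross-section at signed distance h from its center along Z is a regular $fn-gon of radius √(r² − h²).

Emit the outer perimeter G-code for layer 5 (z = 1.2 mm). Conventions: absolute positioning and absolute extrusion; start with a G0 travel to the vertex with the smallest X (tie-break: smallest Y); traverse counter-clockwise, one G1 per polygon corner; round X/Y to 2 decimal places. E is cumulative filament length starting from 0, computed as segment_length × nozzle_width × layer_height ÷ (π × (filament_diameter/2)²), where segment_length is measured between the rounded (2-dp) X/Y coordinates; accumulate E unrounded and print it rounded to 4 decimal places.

G0 X-3.00 Y0.00 Z1.20
G1 X-1.50 Y-2.60 E0.1198
G1 X1.50 Y-2.60 E0.2395
G1 X3.00 Y0.00 E0.3593
G1 X1.56 Y2.50 E0.4745
G1 X-1.56 Y2.50 E0.5990
G1 X-3.00 Y0.00 E0.7142

At z = 1.2 mm: the r=3 cylinder contributes a regular 6-gon of circumradius 3; the sphere at (7, 10): section is a regular 6-gon, circumradius = √(r²−h²) = √(6.5²−3.2²) = 5.658; the cube at (-2.5, 2.5) (footprint 29.5×8.5) is included at this height; After the difference (first − rest): starting from the r=3 cylinder, the r=6.5 sphere at (7, 10) misses the remaining region (no effect); the 29.5×8.5 cube at (-2.5, 2.5) partially overlaps it — only the 0.30 mm² overlap (of its 250.75 mm²) is removed, clipping the outline — 1 connected region. The outline is a single polygon with 6 vertices. Extrusion per mm of travel: 0.4 × 0.24 / (π × 0.875²) = 0.039912. Accumulating E over each segment gives final E = 0.7142.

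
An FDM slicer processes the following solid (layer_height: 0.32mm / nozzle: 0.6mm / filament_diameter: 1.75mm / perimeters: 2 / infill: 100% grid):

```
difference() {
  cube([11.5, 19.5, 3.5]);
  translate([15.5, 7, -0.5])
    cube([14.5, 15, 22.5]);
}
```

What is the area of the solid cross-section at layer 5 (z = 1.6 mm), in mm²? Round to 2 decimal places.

At z = 1.6 mm: the 11.5×19.5 cube contributes its full rectangle (area 224.25 mm²); the 14.5×15 cube at (15.5, 7) contributes its full rectangle (area 217.50 mm²); Subtracting the remaining from the first: starting from the 11.5×19.5 cube (224.25 mm²), the 14.5×15 cube at (15.5, 7) misses the remaining region (no effect) — area = 224.25 mm². Overall, the cross-section is a single solid region. Net area = 224.25 mm².

224.25 mm²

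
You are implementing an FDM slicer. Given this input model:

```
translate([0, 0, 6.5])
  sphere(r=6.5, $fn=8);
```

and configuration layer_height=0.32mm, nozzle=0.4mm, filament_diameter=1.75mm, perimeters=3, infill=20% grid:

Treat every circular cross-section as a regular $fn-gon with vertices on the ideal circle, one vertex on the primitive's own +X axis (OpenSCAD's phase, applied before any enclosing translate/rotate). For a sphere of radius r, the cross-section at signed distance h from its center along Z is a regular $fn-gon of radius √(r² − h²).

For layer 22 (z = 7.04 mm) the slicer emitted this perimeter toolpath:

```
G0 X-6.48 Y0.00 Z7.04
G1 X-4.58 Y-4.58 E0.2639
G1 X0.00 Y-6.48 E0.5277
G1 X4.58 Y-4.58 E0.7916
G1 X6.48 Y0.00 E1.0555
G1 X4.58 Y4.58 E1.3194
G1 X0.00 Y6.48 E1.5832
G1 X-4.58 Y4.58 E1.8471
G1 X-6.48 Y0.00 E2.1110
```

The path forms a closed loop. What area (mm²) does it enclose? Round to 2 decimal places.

118.71 mm²

Apply the shoelace formula to the sequence of (X, Y) vertices; enclosed area = 118.71 mm².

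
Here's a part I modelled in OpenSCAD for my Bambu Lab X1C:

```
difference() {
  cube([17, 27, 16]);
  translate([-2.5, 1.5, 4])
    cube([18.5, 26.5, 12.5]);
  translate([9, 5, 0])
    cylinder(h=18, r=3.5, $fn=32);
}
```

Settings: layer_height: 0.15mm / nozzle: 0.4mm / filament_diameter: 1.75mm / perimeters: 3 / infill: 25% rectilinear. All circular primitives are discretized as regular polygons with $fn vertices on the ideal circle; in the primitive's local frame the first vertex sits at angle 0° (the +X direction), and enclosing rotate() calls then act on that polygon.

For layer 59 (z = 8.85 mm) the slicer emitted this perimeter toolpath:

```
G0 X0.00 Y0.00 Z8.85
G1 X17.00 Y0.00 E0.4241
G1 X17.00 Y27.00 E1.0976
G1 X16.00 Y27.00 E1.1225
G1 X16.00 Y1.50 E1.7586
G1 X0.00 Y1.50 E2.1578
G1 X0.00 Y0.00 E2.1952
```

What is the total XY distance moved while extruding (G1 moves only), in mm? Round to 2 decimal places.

Sum the Euclidean lengths of each G1 segment: total = 88.00 mm.

88.00 mm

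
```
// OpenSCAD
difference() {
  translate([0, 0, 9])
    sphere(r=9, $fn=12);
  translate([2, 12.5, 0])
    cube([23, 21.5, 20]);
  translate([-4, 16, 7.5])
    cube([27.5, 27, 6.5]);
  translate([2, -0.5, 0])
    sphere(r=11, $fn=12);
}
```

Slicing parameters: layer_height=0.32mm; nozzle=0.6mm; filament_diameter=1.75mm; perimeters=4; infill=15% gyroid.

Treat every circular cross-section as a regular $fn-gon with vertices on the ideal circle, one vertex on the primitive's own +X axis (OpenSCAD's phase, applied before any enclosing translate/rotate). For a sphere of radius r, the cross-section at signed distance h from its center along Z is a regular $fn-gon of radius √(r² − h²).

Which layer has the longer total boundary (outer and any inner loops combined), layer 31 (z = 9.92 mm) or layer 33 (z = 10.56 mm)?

layer 31 (z = 9.92 mm)

Layer 31 (z = 9.92): the r=9 sphere contributes a regular 12-gon of circumradius √(9²−0.92²) = 8.953 (perimeter = 2·12·8.953·sin(180°/12) = 55.61 mm); the 23×21.5 cube at (2, 12.5) contributes its full rectangle (perimeter 89.00 mm); the cube at (-4, 16) (footprint 27.5×27) is included at this height (perimeter 109.00 mm); the r=11 sphere at (2, -0.5) slices to a regular 12-gon of circumradius 4.753 (√(r²−h²) with h=9.92 from center) (perimeter = 2·12·4.753·sin(180°/12) = 29.53 mm); Taking the first minus the rest: starting from the r=9 sphere, the 23×21.5 cube at (2, 12.5) misses the remaining region (no effect); the 27.5×27 cube at (-4, 16) misses the remaining region (no effect); the r=11 sphere at (2, -0.5) lies wholly inside it (removes its full 67.78 mm² and its 29.53 mm outline becomes a hole wall) — boundary (outer + 1 inner loop) = 85.14 mm. So its perimeter = 85.14 mm. Layer 33 (z = 10.56): the r=9 sphere slices to a regular 12-gon of circumradius 8.864 (√(r²−h²) with h=1.56 from center) (perimeter = 2·12·8.864·sin(180°/12) = 55.06 mm); the cube at (2, 12.5) is present — its section is the full 23×21.5 rectangle (perimeter 89.00 mm); the cube at (-4, 16) (footprint 27.5×27) is included at this height (perimeter 109.00 mm); the r=11 sphere at (2, -0.5) contributes a regular 12-gon of circumradius √(11²−10.56²) = 3.080 (perimeter = 2·12·3.080·sin(180°/12) = 19.13 mm); Subtracting the remaining from the first: starting from the r=9 sphere, the 23×21.5 cube at (2, 12.5) misses the remaining region (no effect); the 27.5×27 cube at (-4, 16) misses the remaining region (no effect); the r=11 sphere at (2, -0.5) lies wholly inside it (removes its full 28.46 mm² and its 19.13 mm outline becomes a hole wall) — boundary (outer + 1 inner loop) = 74.19 mm. So its perimeter = 74.19 mm. Layer 31 is larger (85.14 vs 74.19 mm).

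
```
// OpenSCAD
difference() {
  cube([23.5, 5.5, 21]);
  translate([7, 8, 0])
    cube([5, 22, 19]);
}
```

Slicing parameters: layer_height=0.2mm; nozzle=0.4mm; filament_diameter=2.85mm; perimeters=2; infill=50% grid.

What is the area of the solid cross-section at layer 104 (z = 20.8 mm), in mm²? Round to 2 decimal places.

129.25 mm²

At z = 20.8 mm: the cube (footprint 23.5×5.5) is included at this height (area 129.25 mm²); the cube at (7, 8) is absent (z outside [0, 19]); After the difference (first − rest): none of the subtracted shapes is present at this height, so the 23.5×5.5 cube is unchanged — area = 129.25 mm². Overall, the cross-section is a single solid region. Net area = 129.25 mm².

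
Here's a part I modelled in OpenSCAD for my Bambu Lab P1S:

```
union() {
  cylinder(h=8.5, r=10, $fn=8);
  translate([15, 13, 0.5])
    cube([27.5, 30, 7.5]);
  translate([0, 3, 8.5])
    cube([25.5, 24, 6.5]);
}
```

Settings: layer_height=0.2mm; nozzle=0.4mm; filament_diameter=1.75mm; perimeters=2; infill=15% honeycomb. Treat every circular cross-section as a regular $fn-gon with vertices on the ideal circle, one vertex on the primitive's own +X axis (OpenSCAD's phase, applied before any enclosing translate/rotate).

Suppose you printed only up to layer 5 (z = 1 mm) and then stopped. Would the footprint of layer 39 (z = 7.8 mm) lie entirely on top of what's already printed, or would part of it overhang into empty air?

entirely on top

Compare the two slices. At z = 1: the r=10 cylinder contributes a regular 8-gon of circumradius 10 (area = (8/2)·10.000²·sin(360°/8) = 282.84 mm²); the 27.5×30 cube at (15, 13) contributes its full rectangle (area 825.00 mm²); the cube at (0, 3) is absent (z outside [8.5, 15]); Combining (union): the 2 present regions are separate (no shared area or edge), so areas and boundary lengths simply add and each stays a separate island — area = 1107.84 mm². At z = 7.8: the cylinder: section is a regular 8-gon, circumradius r=10 (area = (8/2)·10.000²·sin(360°/8) = 282.84 mm²); the 27.5×30 cube at (15, 13) contributes its full rectangle (area 825.00 mm²); the cube at (0, 3) is absent (z outside [8.5, 15]); Taking the union: the 2 present regions are separate (no shared area or edge), so areas and boundary lengths simply add and each stays a separate island — area = 1107.84 mm². Checking containment: the cross-section at z = 7.8 is a subset of the cross-section at z = 1.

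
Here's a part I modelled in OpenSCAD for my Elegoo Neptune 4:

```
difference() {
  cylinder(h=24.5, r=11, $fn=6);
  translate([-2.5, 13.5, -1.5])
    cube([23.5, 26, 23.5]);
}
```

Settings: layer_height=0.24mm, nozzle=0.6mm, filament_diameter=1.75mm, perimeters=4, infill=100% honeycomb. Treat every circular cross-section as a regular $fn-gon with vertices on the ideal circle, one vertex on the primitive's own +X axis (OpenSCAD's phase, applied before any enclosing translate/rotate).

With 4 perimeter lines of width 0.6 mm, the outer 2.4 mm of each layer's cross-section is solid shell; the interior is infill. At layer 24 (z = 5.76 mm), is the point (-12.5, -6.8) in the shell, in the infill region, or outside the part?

outside

At z = 5.76 mm: the r=11 cylinder gives a regular 6-gon of circumradius 11 (constant along its height); the cube at (-2.5, 13.5) (footprint 23.5×26) is included at this height; Taking the first minus the rest: starting from the r=11 cylinder, the 23.5×26 cube at (-2.5, 13.5) misses the remaining region (no effect) — 1 connected region. Overall, the cross-section is a single solid region. The nearest boundary edge runs (-5.50, -9.53)→(-11.00, 0.00); distance from the point to it = 4.70 mm. The point is not inside any of the regions above, so it lies outside the cross-section (4.70 mm from the nearest boundary).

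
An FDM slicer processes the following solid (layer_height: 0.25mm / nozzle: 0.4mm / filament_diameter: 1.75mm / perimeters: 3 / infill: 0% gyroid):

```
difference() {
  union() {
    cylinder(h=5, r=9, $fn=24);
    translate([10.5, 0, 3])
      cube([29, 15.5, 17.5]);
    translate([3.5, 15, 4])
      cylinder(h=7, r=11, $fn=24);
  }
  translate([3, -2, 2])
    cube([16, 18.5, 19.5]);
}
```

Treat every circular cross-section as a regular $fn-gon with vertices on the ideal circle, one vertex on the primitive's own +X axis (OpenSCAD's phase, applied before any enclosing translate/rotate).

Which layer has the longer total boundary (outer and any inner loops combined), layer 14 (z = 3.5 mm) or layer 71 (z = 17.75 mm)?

Layer 14 (z = 3.5): the cylinder: section is a regular 24-gon, circumradius r=9 (perimeter = 2·24·9.000·sin(180°/24) = 56.39 mm); the cube at (10.5, 0) is present — its section is the full 29×15.5 rectangle (perimeter 89.00 mm); the cylinder at (3.5, 15) is absent (z outside [4, 11]); Combining (union): the 2 present regions are separate (no shared area or edge), so areas and boundary lengths simply add and each stays a separate island — boundary = 145.39 mm; the cube at (3, -2) is present — its section is the full 16×18.5 rectangle (perimeter 69.00 mm); After the difference (first − rest): starting from that combined region, the 16×18.5 cube at (3, -2) partially overlaps it — only the 180.04 mm² overlap (of its 296.00 mm²) is removed, clipping the outline — boundary = 131.50 mm. So its perimeter = 131.50 mm. Layer 71 (z = 17.75): the cylinder is not intersected at this z (z outside [0, 5]); the cube at (10.5, 0) (footprint 29×15.5) is included at this height (perimeter 89.00 mm); the cylinder at (3.5, 15) does not reach this height (z outside [4, 11]); Taking the union: only the 29×15.5 cube at (10.5, 0) is present, so the union is just that shape — boundary = 89.00 mm; the cube at (3, -2) (footprint 16×18.5) is included at this height (perimeter 69.00 mm); After the difference (first − rest): starting from that combined region, the 16×18.5 cube at (3, -2) partially overlaps it — only the 131.75 mm² overlap (of its 296.00 mm²) is removed, clipping the outline — boundary = 72.00 mm. So its perimeter = 72.00 mm. Layer 14 is larger (131.50 vs 72.00 mm).

layer 14 (z = 3.5 mm)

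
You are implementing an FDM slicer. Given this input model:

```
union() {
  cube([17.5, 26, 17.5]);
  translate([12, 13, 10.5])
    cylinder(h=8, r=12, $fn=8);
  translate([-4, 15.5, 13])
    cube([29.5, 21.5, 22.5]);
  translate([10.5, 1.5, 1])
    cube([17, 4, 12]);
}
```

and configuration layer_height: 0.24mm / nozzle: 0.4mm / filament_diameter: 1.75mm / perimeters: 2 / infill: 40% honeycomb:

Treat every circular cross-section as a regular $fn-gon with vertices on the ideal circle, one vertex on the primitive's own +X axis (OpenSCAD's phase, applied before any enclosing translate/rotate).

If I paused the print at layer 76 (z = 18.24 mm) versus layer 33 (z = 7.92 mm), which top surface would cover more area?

Layer 76 (z = 18.24): the cube is absent (z outside [0, 17.5]); the cylinder at (12, 13): section is a regular 8-gon, circumradius r=12 (area = (8/2)·12.000²·sin(360°/8) = 407.29 mm²); the cube at (-4, 15.5) (footprint 29.5×21.5) is included at this height (area 634.25 mm²); the cube at (10.5, 1.5) is absent (z outside [1, 13]); Taking the union: the regions partially overlap — summed areas 1041.54 mm² minus the doubly-counted overlap 146.24 mm² gives 895.31 mm² — area = 895.31 mm². So its area = 895.31 mm². Layer 33 (z = 7.92): the cube (footprint 17.5×26) is included at this height (area 455.00 mm²); the cylinder at (12, 13) is absent (z outside [10.5, 18.5]); the cube at (-4, 15.5) does not reach this height (z outside [13, 35.5]); the cube at (10.5, 1.5) (footprint 17×4) is included at this height (area 68.00 mm²); Merging all regions: the regions partially overlap — summed areas 523.00 mm² minus the doubly-counted overlap 28.00 mm² gives 495.00 mm² — area = 495.00 mm². So its area = 495.00 mm². Layer 76 is larger (895.31 vs 495.00 mm²).

layer 76 (z = 18.24 mm)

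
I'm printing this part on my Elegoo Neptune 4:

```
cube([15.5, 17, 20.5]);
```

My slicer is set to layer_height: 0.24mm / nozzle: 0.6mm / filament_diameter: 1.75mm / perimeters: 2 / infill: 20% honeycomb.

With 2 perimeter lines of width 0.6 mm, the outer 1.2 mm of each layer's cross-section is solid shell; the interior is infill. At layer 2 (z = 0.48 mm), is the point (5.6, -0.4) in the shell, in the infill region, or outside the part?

At z = 0.48 mm: the cube is present — its section is the full 15.5×17 rectangle. Overall, the cross-section is a single solid region. The nearest boundary edge runs (0.00, 0.00)→(15.50, 0.00); distance from the point to it = 0.40 mm. The point is not inside any of the regions above, so it lies outside the cross-section (0.40 mm from the nearest boundary).

outside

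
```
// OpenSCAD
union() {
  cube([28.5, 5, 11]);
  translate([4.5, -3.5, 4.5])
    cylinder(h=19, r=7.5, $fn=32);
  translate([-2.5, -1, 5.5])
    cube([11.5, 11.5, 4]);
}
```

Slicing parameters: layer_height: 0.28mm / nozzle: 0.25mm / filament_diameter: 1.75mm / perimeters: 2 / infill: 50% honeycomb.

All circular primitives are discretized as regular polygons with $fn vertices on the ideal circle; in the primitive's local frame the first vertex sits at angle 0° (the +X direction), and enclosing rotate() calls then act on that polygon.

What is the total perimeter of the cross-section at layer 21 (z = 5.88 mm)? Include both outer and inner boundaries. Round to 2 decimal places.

100.15 mm

At z = 5.88 mm: the cube (footprint 28.5×5) is included at this height (perimeter 67.00 mm); the r=7.5 cylinder at (4.5, -3.5) gives a regular 32-gon of circumradius 7.5 (constant along its height) (perimeter = 2·32·7.500·sin(180°/32) = 47.05 mm); the cube at (-2.5, -1) is present — its section is the full 11.5×11.5 rectangle (perimeter 46.00 mm); Merging all regions: the regions partially overlap (shared area 93.78 mm²), so the edge portions inside another operand are dropped and the merged outline is re-measured after clipping — boundary = 100.15 mm. Overall, the cross-section is a single solid region. Total boundary length (outer) = 100.15 mm.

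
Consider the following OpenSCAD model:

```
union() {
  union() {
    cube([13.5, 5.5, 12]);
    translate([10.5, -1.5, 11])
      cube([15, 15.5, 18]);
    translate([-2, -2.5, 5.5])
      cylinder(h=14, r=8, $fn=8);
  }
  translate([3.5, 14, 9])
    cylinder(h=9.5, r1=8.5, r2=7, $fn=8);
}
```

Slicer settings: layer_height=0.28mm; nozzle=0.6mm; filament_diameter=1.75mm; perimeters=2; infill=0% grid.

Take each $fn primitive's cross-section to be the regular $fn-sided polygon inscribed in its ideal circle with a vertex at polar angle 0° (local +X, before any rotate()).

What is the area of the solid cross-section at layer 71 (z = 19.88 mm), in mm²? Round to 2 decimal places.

At z = 19.88 mm: the cube is absent (z outside [0, 12]); the 15×15.5 cube at (10.5, -1.5) contributes its full rectangle (area 232.50 mm²); the cylinder at (-2, -2.5) does not reach this height (z outside [5.5, 19.5]); Merging all regions: only the 15×15.5 cube at (10.5, -1.5) is present, so the union is just that shape — area = 232.50 mm²; the cone at (3.5, 14) is not intersected at this z (z outside [9, 18.5]); Merging all regions: only the result so far is present, so the union is just that shape — area = 232.50 mm². Overall, the cross-section is a single solid region. Net area = 232.50 mm².

232.50 mm²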